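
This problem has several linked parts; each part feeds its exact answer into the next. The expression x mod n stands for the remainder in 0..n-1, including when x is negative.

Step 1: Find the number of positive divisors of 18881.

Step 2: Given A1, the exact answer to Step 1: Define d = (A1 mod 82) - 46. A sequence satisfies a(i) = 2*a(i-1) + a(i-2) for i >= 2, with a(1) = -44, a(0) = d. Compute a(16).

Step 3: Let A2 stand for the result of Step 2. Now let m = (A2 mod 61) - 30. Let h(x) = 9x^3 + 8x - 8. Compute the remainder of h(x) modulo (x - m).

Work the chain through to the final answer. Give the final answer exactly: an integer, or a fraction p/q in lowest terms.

Step 1: 18881 = 79 * 239; number of divisors = (1+1) * (1+1) = 4; answer 4
Step 2: A1 = 4; d = -42; a(2) = 2*(-44) + 1*(-42) = -130; iterating: a(2)=-130, a(3)=-304, a(4)=-738, a(5)=-1780, a(6)=-4298, a(7)=-10376, a(8)=-25050, a(9)=-60476, a(10)=-146002, a(11)=-352480, a(12)=-850962, a(13)=-2054404, a(14)=-4959770, a(15)=-11973944, a(16)=-28907658; answer -28907658
Step 3: A2 = -28907658; m = 29; remainder = value at the root: 9*(29)^3 + 8*(29)^1 - 8 = (219501) + (232) + (-8) = 219725; answer 219725

219725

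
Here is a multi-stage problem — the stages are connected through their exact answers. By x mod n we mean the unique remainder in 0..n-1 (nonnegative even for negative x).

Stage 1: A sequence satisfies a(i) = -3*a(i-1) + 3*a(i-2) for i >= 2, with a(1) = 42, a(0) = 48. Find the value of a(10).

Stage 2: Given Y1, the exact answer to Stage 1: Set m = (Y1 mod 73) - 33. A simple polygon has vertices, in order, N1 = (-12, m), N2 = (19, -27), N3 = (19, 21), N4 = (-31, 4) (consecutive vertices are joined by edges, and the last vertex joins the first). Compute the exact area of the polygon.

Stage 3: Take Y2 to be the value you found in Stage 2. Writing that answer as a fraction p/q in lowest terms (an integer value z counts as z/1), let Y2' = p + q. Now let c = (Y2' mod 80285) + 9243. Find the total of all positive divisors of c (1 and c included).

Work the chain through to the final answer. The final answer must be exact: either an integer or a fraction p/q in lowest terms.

20862

Stage 1: a(2) = -3*(42) + 3*(48) = 18; iterating: a(2)=18, a(3)=72, a(4)=-162, a(5)=702, a(6)=-2592, a(7)=9882, a(8)=-37422, a(9)=141912, a(10)=-538002; answer -538002
Stage 2: Y1 = -538002; m = -25; cross terms: (-12*-27 - 19*-25)=799, (19*21 - 19*-27)=912, (19*4 - -31*21)=727, (-31*-25 - -12*4)=823; twice the area = |3261| = 3261; area = 3261/2; answer 3261/2
Stage 3: Y2 = 3261/2; threaded value p + q = 3263; c = 12506; 12506 = 2 * 13^2 * 37; sigma = (1 + 2) * (1 + 13 + 169) * (1 + 37) = 3 * 183 * 38 = 20862; answer 20862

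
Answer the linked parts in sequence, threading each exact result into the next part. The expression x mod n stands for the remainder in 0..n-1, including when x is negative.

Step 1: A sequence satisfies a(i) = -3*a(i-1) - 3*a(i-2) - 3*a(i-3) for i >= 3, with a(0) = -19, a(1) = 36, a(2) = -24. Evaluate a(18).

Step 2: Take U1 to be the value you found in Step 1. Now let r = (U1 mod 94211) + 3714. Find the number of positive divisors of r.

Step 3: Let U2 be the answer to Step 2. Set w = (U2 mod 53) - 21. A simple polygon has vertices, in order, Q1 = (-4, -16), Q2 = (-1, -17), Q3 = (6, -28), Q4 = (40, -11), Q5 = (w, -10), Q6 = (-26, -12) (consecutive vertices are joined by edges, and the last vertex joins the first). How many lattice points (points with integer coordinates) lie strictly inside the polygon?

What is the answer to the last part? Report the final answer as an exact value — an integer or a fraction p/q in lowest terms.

Step 1: a(3) = -3*(-24) - 3*(36) - 3*(-19) = 21; iterating: a(3)=21, a(4)=-99, a(5)=306, a(6)=-684, a(7)=1431, a(8)=-3159, a(9)=7236, a(10)=-16524, a(11)=37341, a(12)=-84159, a(13)=190026, a(14)=-429624, a(15)=971271, a(16)=-2195019, a(17)=4960116, a(18)=-11209104; answer -11209104
Step 2: U1 = -11209104; r = 5719; 5719 = 7 * 19 * 43; number of divisors = (1+1) * (1+1) * (1+1) = 8; answer 8
Step 3: U2 = 8; w = -13; cross terms: (-4*-17 - -1*-16)=52, (-1*-28 - 6*-17)=130, (6*-11 - 40*-28)=1054, (40*-10 - -13*-11)=-543, (-13*-12 - -26*-10)=-104, (-26*-16 - -4*-12)=368; twice the area = |957| = 957; area = 957/2; boundary points = 1 + 1 + 17 + 1 + 1 + 2 = 23; strictly interior points = area - boundary/2 + 1 = 468; answer 468

468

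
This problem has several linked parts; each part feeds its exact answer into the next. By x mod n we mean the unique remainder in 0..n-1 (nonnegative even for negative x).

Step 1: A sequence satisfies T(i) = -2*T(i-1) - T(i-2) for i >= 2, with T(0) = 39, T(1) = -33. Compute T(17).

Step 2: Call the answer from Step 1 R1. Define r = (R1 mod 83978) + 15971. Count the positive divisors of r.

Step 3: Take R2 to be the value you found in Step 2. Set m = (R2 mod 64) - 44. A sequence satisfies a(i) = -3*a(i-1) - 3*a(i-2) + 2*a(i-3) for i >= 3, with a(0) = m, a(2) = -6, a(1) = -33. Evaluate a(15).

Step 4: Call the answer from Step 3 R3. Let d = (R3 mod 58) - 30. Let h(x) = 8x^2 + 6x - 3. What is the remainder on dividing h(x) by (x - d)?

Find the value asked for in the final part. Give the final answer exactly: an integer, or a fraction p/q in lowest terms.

Step 1: T(2) = -2*(-33) - 1*(39) = 27; iterating: T(2)=27, T(3)=-21, T(4)=15, T(5)=-9, T(6)=3, T(7)=3, T(8)=-9, T(9)=15, T(10)=-21, T(11)=27, T(12)=-33, T(13)=39, T(14)=-45, T(15)=51, T(16)=-57, T(17)=63; answer 63
Step 2: R1 = 63; r = 16034; 16034 = 2 * 8017; number of divisors = (1+1) * (1+1) = 4; answer 4
Step 3: R2 = 4; m = -40; a(3) = -3*(-6) - 3*(-33) + 2*(-40) = 37; iterating: a(3)=37, a(4)=-159, a(5)=354, a(6)=-511, a(7)=153, a(8)=1782, a(9)=-6827, a(10)=15441, a(11)=-22278, a(12)=6857, a(13)=77145, a(14)=-296562, a(15)=671965; answer 671965
Step 4: R3 = 671965; d = 5; remainder = value at the root: 8*(5)^2 + 6*(5)^1 - 3 = (200) + (30) + (-3) = 227; answer 227

227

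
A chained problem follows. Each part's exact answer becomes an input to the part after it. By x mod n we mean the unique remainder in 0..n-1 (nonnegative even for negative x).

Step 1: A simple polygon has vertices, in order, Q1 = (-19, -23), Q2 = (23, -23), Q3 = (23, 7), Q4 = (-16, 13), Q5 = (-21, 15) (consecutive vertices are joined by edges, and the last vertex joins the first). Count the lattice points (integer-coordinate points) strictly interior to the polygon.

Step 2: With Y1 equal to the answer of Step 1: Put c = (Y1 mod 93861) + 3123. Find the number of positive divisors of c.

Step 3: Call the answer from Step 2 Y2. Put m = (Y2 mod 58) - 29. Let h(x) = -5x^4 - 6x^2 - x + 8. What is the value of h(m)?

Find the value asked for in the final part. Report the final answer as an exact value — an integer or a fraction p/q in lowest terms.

Step 1: cross terms: (-19*-23 - 23*-23)=966, (23*7 - 23*-23)=690, (23*13 - -16*7)=411, (-16*15 - -21*13)=33, (-21*-23 - -19*15)=768; twice the area = |2868| = 2868; area = 1434; boundary points = 42 + 30 + 3 + 1 + 2 = 78; strictly interior points = area - boundary/2 + 1 = 1396; answer 1396
Step 2: Y1 = 1396; c = 4519; 4519 is prime, so its only divisors are 1 and 4519; count = 2; answer 2
Step 3: Y2 = 2; m = -27; -5*(-27)^4 - 6*(-27)^2 - 1*(-27)^1 + 8 = (-2657205) + (-4374) + (27) + (8) = -2661544; answer -2661544

-2661544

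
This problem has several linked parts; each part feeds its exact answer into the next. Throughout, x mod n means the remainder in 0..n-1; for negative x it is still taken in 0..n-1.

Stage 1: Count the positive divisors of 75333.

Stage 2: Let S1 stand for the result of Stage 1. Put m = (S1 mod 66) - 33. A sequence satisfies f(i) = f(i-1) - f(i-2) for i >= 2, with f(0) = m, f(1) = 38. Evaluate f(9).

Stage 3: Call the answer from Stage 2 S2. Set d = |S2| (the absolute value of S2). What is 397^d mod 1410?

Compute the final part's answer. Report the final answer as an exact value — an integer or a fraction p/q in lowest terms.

427

Stage 1: 75333 = 3 * 25111; number of divisors = (1+1) * (1+1) = 4; answer 4
Stage 2: S1 = 4; m = -29; f(2) = 1*(38) - 1*(-29) = 67; iterating: f(2)=67, f(3)=29, f(4)=-38, f(5)=-67, f(6)=-29, f(7)=38, f(8)=67, f(9)=29; answer 29
Stage 3: S2 = 29; d = 29; squarings mod 1410: 397^1=397, 397^2=1099, 397^4=841, 397^8=871, 397^16=61; 397^29 = 397^1 * 397^4 * 397^8 * 397^16 = 427 (mod 1410); answer 427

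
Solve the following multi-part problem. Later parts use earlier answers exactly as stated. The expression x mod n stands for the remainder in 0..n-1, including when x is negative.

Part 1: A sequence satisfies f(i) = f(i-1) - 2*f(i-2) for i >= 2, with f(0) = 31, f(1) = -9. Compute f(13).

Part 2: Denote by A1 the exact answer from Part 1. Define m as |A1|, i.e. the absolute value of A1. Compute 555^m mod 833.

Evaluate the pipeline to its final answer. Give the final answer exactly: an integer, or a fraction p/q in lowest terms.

330

Part 1: f(2) = 1*(-9) - 2*(31) = -71; iterating: f(2)=-71, f(3)=-53, f(4)=89, f(5)=195, f(6)=17, f(7)=-373, f(8)=-407, f(9)=339, f(10)=1153, f(11)=475, f(12)=-1831, f(13)=-2781; answer -2781
Part 2: A1 = -2781; m = 2781; squarings mod 833: 555^1=555, 555^2=648, 555^4=72, 555^8=186, 555^16=443, 555^32=494, 555^64=800, 555^128=256, 555^256=562, 555^512=137, 555^1024=443, 555^2048=494; 555^2781 = 555^1 * 555^4 * 555^8 * 555^16 * 555^64 * 555^128 * 555^512 * 555^2048 = 330 (mod 833); answer 330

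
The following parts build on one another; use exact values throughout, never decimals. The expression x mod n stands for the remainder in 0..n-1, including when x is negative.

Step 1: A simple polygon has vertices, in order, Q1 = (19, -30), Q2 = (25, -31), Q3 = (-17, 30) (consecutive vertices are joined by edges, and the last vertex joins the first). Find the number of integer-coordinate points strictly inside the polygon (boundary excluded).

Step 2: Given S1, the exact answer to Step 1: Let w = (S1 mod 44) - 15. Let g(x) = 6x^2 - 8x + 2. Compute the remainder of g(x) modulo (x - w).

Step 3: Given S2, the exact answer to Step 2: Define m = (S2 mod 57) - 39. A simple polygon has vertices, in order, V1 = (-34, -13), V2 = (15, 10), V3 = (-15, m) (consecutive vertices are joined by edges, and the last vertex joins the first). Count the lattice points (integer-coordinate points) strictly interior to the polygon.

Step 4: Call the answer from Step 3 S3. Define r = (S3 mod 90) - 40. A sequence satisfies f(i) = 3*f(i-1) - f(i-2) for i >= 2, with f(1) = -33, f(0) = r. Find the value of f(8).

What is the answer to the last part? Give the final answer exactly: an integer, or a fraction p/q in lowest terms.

Step 1: cross terms: (19*-31 - 25*-30)=161, (25*30 - -17*-31)=223, (-17*-30 - 19*30)=-60; twice the area = |324| = 324; area = 162; boundary points = 1 + 1 + 12 = 14; strictly interior points = area - boundary/2 + 1 = 156; answer 156
Step 2: S1 = 156; w = 9; remainder = value at the root: 6*(9)^2 - 8*(9)^1 + 2 = (486) + (-72) + (2) = 416; answer 416
Step 3: S2 = 416; m = -22; cross terms: (-34*10 - 15*-13)=-145, (15*-22 - -15*10)=-180, (-15*-13 - -34*-22)=-553; twice the area = |-878| = 878; area = 439; boundary points = 1 + 2 + 1 = 4; strictly interior points = area - boundary/2 + 1 = 438; answer 438
Step 4: S3 = 438; r = 38; f(2) = 3*(-33) - 1*(38) = -137; iterating: f(2)=-137, f(3)=-378, f(4)=-997, f(5)=-2613, f(6)=-6842, f(7)=-17913, f(8)=-46897; answer -46897

-46897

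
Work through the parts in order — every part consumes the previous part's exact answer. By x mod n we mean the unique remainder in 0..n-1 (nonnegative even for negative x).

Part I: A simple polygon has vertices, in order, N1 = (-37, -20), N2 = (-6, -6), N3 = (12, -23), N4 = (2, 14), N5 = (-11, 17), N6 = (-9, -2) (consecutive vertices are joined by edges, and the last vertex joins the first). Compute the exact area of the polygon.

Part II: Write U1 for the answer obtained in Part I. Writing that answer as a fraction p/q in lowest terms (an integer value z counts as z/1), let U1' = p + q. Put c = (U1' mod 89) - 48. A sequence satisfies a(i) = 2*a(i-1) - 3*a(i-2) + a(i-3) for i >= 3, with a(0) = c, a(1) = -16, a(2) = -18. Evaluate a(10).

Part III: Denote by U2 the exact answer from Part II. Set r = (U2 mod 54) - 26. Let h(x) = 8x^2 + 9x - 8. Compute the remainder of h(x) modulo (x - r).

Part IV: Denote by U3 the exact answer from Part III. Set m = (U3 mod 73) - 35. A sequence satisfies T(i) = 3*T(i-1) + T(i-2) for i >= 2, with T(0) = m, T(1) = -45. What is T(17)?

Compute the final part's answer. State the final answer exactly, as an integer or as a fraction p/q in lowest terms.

-9987574488

Part I: cross terms: (-37*-6 - -6*-20)=102, (-6*-23 - 12*-6)=210, (12*14 - 2*-23)=214, (2*17 - -11*14)=188, (-11*-2 - -9*17)=175, (-9*-20 - -37*-2)=106; twice the area = |995| = 995; area = 995/2; answer 995/2
Part II: U1 = 995/2; threaded value p + q = 997; c = -30; a(3) = 2*(-18) - 3*(-16) + 1*(-30) = -18; iterating: a(3)=-18, a(4)=2, a(5)=40, a(6)=56, a(7)=-6, a(8)=-140, a(9)=-206, a(10)=2; answer 2
Part III: U2 = 2; r = -24; remainder = value at the root: 8*(-24)^2 + 9*(-24)^1 - 8 = (4608) + (-216) + (-8) = 4384; answer 4384
Part IV: U3 = 4384; m = -31; T(2) = 3*(-45) + 1*(-31) = -166; iterating: T(2)=-166, T(3)=-543, T(4)=-1795, T(5)=-5928, T(6)=-19579, T(7)=-64665, T(8)=-213574, T(9)=-705387, T(10)=-2329735, T(11)=-7694592, T(12)=-25413511, T(13)=-83935125, T(14)=-277218886, T(15)=-915591783, T(16)=-3023994235, T(17)=-9987574488; answer -9987574488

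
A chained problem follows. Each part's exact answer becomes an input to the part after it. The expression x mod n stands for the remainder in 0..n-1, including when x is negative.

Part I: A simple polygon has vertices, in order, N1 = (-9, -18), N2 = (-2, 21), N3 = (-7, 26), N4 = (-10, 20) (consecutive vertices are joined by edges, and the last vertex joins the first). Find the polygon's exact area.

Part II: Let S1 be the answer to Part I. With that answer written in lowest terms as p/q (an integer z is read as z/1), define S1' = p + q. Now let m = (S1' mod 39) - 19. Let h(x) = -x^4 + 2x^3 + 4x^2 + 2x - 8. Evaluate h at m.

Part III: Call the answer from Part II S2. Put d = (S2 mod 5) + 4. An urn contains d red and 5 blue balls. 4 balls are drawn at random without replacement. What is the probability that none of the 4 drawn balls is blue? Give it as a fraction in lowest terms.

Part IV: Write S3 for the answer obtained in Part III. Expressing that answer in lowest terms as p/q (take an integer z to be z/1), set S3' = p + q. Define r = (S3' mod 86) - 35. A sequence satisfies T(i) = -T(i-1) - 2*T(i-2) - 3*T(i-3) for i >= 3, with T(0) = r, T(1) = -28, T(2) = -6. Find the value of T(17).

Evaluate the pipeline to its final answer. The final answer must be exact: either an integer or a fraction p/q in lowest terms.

Part I: cross terms: (-9*21 - -2*-18)=-225, (-2*26 - -7*21)=95, (-7*20 - -10*26)=120, (-10*-18 - -9*20)=360; twice the area = |350| = 350; area = 175; answer 175
Part II: S1 = 175; threaded value p + q = 176; m = 1; -1*(1)^4 + 2*(1)^3 + 4*(1)^2 + 2*(1)^1 - 8 = (-1) + (2) + (4) + (2) + (-8) = -1; answer -1
Part III: S2 = -1; d = 8; total draws C(13,4) = 715; favorable C(8,4) = 70; P = 14/143; answer 14/143
Part IV: S3 = 14/143; threaded value p + q = 157; r = 36; T(3) = -1*(-6) - 2*(-28) - 3*(36) = -46; iterating: T(3)=-46, T(4)=142, T(5)=-32, T(6)=-114, T(7)=-248, T(8)=572, T(9)=266, T(10)=-666, T(11)=-1582, T(12)=2116, T(13)=3046, T(14)=-2532, T(15)=-9908, T(16)=5834, T(17)=21578; answer 21578

21578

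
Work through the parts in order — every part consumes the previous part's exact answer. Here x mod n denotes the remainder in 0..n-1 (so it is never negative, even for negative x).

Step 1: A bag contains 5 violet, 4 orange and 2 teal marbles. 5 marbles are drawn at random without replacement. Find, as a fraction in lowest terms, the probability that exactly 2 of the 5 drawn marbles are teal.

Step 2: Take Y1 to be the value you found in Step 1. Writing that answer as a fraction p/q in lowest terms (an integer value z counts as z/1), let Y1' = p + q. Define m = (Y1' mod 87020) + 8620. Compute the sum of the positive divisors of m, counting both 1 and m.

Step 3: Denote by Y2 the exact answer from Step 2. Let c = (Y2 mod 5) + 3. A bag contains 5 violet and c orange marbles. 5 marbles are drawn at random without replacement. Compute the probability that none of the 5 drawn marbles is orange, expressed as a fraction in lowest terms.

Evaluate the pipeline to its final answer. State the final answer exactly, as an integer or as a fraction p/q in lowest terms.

Step 1: total draws C(11,5) = 462; favorable C(2,2)*C(9,3) = 84; P = 2/11; answer 2/11
Step 2: Y1 = 2/11; threaded value p + q = 13; m = 8633; 8633 = 89 * 97; sigma = (1 + 89) * (1 + 97) = 90 * 98 = 8820; answer 8820
Step 3: Y2 = 8820; c = 3; total draws C(8,5) = 56; favorable C(5,5) = 1; P = 1/56; answer 1/56

1/56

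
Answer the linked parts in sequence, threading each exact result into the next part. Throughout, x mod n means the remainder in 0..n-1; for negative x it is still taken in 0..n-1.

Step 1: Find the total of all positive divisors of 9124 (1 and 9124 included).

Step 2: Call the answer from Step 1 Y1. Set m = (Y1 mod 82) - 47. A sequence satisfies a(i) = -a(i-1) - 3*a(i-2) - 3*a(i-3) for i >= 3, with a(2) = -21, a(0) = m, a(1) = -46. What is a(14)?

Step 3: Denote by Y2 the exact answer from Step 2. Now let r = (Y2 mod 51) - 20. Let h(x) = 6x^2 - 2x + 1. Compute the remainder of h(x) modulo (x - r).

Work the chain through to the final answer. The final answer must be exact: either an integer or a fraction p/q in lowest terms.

Step 1: 9124 = 2^2 * 2281; sigma = (1 + 2 + 4) * (1 + 2281) = 7 * 2282 = 15974; answer 15974
Step 2: Y1 = 15974; m = 19; a(3) = -1*(-21) - 3*(-46) - 3*(19) = 102; iterating: a(3)=102, a(4)=99, a(5)=-342, a(6)=-261, a(7)=990, a(8)=819, a(9)=-3006, a(10)=-2421, a(11)=8982, a(12)=7299, a(13)=-26982, a(14)=-21861; answer -21861
Step 3: Y2 = -21861; r = -2; remainder = value at the root: 6*(-2)^2 - 2*(-2)^1 + 1 = (24) + (4) + (1) = 29; answer 29

29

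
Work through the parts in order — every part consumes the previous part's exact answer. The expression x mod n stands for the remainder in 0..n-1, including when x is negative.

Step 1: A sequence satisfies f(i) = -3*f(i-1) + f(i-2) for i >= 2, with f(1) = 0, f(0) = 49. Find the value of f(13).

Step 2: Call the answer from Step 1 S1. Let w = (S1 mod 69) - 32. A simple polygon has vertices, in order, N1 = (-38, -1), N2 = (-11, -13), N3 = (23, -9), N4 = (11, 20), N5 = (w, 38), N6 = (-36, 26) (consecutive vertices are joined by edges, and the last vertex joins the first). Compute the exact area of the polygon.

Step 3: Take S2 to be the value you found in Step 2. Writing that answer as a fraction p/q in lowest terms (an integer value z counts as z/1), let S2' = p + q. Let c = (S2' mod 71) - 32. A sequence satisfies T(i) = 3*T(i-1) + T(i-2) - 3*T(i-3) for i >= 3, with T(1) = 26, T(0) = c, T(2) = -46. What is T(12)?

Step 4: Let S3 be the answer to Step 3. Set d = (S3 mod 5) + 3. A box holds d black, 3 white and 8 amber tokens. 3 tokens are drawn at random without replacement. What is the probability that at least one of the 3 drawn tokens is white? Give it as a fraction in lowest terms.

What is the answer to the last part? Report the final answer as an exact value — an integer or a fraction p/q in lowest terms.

79/170

Step 1: f(2) = -3*(0) + 1*(49) = 49; iterating: f(2)=49, f(3)=-147, f(4)=490, f(5)=-1617, f(6)=5341, f(7)=-17640, f(8)=58261, f(9)=-192423, f(10)=635530, f(11)=-2099013, f(12)=6932569, f(13)=-22896720; answer -22896720
Step 2: S1 = -22896720; w = 1; cross terms: (-38*-13 - -11*-1)=483, (-11*-9 - 23*-13)=398, (23*20 - 11*-9)=559, (11*38 - 1*20)=398, (1*26 - -36*38)=1394, (-36*-1 - -38*26)=1024; twice the area = |4256| = 4256; area = 2128; answer 2128
Step 3: S2 = 2128; threaded value p + q = 2129; c = 38; T(3) = 3*(-46) + 1*(26) - 3*(38) = -226; iterating: T(3)=-226, T(4)=-802, T(5)=-2494, T(6)=-7606, T(7)=-22906, T(8)=-68842, T(9)=-206614, T(10)=-619966, T(11)=-1859986, T(12)=-5580082; answer -5580082
Step 4: S3 = -5580082; d = 6; total draws C(17,3) = 680; complement C(14,3) = 364; favorable 680 - 364 = 316; P = 79/170; answer 79/170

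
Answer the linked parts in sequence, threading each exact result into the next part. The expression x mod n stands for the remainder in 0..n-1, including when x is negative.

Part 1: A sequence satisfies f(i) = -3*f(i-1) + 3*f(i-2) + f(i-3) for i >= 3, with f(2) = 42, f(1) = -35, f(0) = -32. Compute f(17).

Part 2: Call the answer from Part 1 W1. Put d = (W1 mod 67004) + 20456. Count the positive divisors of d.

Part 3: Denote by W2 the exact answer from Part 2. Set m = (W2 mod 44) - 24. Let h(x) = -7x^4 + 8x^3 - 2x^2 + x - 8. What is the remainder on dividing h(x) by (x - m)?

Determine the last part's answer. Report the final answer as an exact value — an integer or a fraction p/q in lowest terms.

-32912

Part 1: f(3) = -3*(42) + 3*(-35) + 1*(-32) = -263; iterating: f(3)=-263, f(4)=880, f(5)=-3387, f(6)=12538, f(7)=-46895, f(8)=174912, f(9)=-652883, f(10)=2436490, f(11)=-9093207, f(12)=33936208, f(13)=-126651755, f(14)=472670682, f(15)=-1764031103, f(16)=6583453600, f(17)=-24569783427; answer -24569783427
Part 2: W1 = -24569783427; d = 67797; 67797 = 3^7 * 31; number of divisors = (7+1) * (1+1) = 16; answer 16
Part 3: W2 = 16; m = -8; remainder = value at the root: -7*(-8)^4 + 8*(-8)^3 - 2*(-8)^2 + 1*(-8)^1 - 8 = (-28672) + (-4096) + (-128) + (-8) + (-8) = -32912; answer -32912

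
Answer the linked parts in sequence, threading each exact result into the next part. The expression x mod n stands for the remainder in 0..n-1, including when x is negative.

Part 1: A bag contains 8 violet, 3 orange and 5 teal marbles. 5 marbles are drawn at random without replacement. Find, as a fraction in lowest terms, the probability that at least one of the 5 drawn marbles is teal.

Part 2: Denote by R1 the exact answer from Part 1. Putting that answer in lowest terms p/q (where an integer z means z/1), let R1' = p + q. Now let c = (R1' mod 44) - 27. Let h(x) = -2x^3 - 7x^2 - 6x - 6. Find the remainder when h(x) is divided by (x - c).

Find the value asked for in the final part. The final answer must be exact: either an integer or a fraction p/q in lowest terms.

Part 1: total draws C(16,5) = 4368; complement C(11,5) = 462; favorable 4368 - 462 = 3906; P = 93/104; answer 93/104
Part 2: R1 = 93/104; threaded value p + q = 197; c = -6; remainder = value at the root: -2*(-6)^3 - 7*(-6)^2 - 6*(-6)^1 - 6 = (432) + (-252) + (36) + (-6) = 210; answer 210

210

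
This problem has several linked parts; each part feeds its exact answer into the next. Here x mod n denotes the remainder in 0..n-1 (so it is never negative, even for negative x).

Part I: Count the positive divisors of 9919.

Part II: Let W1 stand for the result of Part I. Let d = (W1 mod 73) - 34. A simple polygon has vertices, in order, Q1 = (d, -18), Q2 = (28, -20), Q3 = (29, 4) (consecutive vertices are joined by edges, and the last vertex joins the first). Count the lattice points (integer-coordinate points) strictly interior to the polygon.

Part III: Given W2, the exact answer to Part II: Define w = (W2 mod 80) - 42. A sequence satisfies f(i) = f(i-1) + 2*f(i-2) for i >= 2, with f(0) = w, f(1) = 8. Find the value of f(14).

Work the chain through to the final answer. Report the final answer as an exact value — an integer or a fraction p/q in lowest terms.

-169330

Part I: 9919 = 7 * 13 * 109; number of divisors = (1+1) * (1+1) * (1+1) = 8; answer 8
Part II: W1 = 8; d = -26; cross terms: (-26*-20 - 28*-18)=1024, (28*4 - 29*-20)=692, (29*-18 - -26*4)=-418; twice the area = |1298| = 1298; area = 649; boundary points = 2 + 1 + 11 = 14; strictly interior points = area - boundary/2 + 1 = 643; answer 643
Part III: W2 = 643; w = -39; f(2) = 1*(8) + 2*(-39) = -70; iterating: f(2)=-70, f(3)=-54, f(4)=-194, f(5)=-302, f(6)=-690, f(7)=-1294, f(8)=-2674, f(9)=-5262, f(10)=-10610, f(11)=-21134, f(12)=-42354, f(13)=-84622, f(14)=-169330; answer -169330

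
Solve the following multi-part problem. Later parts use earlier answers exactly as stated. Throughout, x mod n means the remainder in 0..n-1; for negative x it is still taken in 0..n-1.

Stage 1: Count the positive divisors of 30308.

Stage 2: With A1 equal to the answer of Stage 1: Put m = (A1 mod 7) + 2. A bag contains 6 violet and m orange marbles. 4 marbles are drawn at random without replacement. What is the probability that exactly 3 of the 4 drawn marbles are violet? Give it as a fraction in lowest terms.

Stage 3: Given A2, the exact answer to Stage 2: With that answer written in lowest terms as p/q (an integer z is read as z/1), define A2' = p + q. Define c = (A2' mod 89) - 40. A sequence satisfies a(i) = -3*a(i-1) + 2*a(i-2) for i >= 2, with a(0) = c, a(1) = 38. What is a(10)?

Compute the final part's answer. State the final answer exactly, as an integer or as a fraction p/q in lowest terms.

-4636722

Stage 1: 30308 = 2^2 * 7577; number of divisors = (2+1) * (1+1) = 6; answer 6
Stage 2: A1 = 6; m = 8; total draws C(14,4) = 1001; favorable C(6,3)*C(8,1) = 160; P = 160/1001; answer 160/1001
Stage 3: A2 = 160/1001; threaded value p + q = 1161; c = -36; a(2) = -3*(38) + 2*(-36) = -186; iterating: a(2)=-186, a(3)=634, a(4)=-2274, a(5)=8090, a(6)=-28818, a(7)=102634, a(8)=-365538, a(9)=1301882, a(10)=-4636722; answer -4636722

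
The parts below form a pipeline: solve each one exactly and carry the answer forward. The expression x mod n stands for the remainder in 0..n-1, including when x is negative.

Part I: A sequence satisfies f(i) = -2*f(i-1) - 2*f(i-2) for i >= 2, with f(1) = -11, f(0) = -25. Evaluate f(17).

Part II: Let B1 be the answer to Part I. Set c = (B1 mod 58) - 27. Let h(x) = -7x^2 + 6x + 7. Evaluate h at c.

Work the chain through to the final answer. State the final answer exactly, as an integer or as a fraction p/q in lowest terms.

Part I: f(2) = -2*(-11) - 2*(-25) = 72; iterating: f(2)=72, f(3)=-122, f(4)=100, f(5)=44, f(6)=-288, f(7)=488, f(8)=-400, f(9)=-176, f(10)=1152, f(11)=-1952, f(12)=1600, f(13)=704, f(14)=-4608, f(15)=7808, f(16)=-6400, f(17)=-2816; answer -2816
Part II: B1 = -2816; c = -1; -7*(-1)^2 + 6*(-1)^1 + 7 = (-7) + (-6) + (7) = -6; answer -6

-6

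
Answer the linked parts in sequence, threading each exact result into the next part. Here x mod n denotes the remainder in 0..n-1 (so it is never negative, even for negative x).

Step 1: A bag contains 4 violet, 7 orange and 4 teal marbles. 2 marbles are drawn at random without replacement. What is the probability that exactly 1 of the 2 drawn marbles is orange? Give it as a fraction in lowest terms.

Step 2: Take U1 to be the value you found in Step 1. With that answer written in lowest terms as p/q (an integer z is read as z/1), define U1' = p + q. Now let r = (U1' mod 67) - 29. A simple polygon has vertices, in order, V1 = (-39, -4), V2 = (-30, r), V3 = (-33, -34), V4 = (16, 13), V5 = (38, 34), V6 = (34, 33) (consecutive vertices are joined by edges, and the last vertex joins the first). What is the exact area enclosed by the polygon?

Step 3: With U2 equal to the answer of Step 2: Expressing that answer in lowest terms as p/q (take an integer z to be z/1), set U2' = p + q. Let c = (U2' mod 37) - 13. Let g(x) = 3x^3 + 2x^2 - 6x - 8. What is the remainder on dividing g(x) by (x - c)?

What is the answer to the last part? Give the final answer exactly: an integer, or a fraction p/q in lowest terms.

12696

Step 1: total draws C(15,2) = 105; favorable C(7,1)*C(8,1) = 56; P = 8/15; answer 8/15
Step 2: U1 = 8/15; threaded value p + q = 23; r = -6; cross terms: (-39*-6 - -30*-4)=114, (-30*-34 - -33*-6)=822, (-33*13 - 16*-34)=115, (16*34 - 38*13)=50, (38*33 - 34*34)=98, (34*-4 - -39*33)=1151; twice the area = |2350| = 2350; area = 1175; answer 1175
Step 3: U2 = 1175; threaded value p + q = 1176; c = 16; remainder = value at the root: 3*(16)^3 + 2*(16)^2 - 6*(16)^1 - 8 = (12288) + (512) + (-96) + (-8) = 12696; answer 12696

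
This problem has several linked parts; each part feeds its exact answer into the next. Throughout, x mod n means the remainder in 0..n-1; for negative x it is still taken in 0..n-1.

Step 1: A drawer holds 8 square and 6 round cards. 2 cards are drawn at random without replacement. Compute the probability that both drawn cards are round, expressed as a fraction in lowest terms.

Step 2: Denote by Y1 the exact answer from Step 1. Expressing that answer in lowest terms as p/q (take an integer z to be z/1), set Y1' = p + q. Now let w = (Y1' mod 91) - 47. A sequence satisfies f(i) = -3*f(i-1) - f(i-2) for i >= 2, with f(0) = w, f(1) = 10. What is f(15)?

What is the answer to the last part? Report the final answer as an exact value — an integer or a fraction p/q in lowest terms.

Step 1: total draws C(14,2) = 91; favorable C(6,2) = 15; P = 15/91; answer 15/91
Step 2: Y1 = 15/91; threaded value p + q = 106; w = -32; f(2) = -3*(10) - 1*(-32) = 2; iterating: f(2)=2, f(3)=-16, f(4)=46, f(5)=-122, f(6)=320, f(7)=-838, f(8)=2194, f(9)=-5744, f(10)=15038, f(11)=-39370, f(12)=103072, f(13)=-269846, f(14)=706466, f(15)=-1849552; answer -1849552

-1849552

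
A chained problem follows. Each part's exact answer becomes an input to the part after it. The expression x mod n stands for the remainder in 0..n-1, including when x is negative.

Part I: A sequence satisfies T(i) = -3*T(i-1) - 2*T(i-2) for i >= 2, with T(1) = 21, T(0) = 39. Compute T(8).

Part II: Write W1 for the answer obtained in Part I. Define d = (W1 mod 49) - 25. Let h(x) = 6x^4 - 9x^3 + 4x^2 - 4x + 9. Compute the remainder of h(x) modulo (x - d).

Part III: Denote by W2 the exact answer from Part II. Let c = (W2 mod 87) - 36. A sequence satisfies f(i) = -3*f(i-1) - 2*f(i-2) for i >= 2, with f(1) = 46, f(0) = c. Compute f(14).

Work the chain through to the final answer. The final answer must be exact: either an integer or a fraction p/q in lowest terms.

-835528

Part I: T(2) = -3*(21) - 2*(39) = -141; iterating: T(2)=-141, T(3)=381, T(4)=-861, T(5)=1821, T(6)=-3741, T(7)=7581, T(8)=-15261; answer -15261
Part II: W1 = -15261; d = 2; remainder = value at the root: 6*(2)^4 - 9*(2)^3 + 4*(2)^2 - 4*(2)^1 + 9 = (96) + (-72) + (16) + (-8) + (9) = 41; answer 41
Part III: W2 = 41; c = 5; f(2) = -3*(46) - 2*(5) = -148; iterating: f(2)=-148, f(3)=352, f(4)=-760, f(5)=1576, f(6)=-3208, f(7)=6472, f(8)=-13000, f(9)=26056, f(10)=-52168, f(11)=104392, f(12)=-208840, f(13)=417736, f(14)=-835528; answer -835528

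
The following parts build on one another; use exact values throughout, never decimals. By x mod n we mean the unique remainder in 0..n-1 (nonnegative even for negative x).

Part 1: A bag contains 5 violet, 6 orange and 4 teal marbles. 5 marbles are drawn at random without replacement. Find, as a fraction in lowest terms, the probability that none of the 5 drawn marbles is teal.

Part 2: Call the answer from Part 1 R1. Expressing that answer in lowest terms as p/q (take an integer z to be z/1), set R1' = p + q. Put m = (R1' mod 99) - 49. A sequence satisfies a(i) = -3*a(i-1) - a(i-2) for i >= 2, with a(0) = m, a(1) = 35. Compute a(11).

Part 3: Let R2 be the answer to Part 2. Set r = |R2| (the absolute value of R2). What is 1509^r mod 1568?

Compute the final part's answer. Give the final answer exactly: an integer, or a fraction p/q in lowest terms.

Part 1: total draws C(15,5) = 3003; favorable C(11,5) = 462; P = 2/13; answer 2/13
Part 2: R1 = 2/13; threaded value p + q = 15; m = -34; a(2) = -3*(35) - 1*(-34) = -71; iterating: a(2)=-71, a(3)=178, a(4)=-463, a(5)=1211, a(6)=-3170, a(7)=8299, a(8)=-21727, a(9)=56882, a(10)=-148919, a(11)=389875; answer 389875
Part 3: R2 = 389875; r = 389875; squarings mod 1568: 1509^1=1509, 1509^2=345, 1509^4=1425, 1509^8=65, 1509^16=1089, 1509^32=513, 1509^64=1313, 1509^128=737, 1509^256=641, 1509^512=65, 1509^1024=1089, 1509^2048=513, 1509^4096=1313, 1509^8192=737, 1509^16384=641, 1509^32768=65, 1509^65536=1089, 1509^131072=513, 1509^262144=1313; 1509^389875 = 1509^1 * 1509^2 * 1509^16 * 1509^32 * 1509^64 * 1509^128 * 1509^512 * 1509^4096 * 1509^8192 * 1509^16384 * 1509^32768 * 1509^65536 * 1509^262144 = 669 (mod 1568); answer 669

669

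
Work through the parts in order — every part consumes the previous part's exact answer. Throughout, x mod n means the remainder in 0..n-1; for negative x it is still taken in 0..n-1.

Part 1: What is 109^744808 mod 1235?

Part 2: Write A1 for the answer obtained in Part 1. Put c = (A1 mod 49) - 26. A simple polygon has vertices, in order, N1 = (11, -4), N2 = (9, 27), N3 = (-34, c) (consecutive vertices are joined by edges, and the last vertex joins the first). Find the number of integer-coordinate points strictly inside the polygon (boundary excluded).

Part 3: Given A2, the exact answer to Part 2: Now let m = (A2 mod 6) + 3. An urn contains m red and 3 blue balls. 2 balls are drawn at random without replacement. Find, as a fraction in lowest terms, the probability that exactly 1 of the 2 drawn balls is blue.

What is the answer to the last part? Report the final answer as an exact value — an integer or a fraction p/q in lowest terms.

15/28

Part 1: squarings mod 1235: 109^1=109, 109^2=766, 109^4=131, 109^8=1106, 109^16=586, 109^32=66, 109^64=651, 109^128=196, 109^256=131, 109^512=1106, 109^1024=586, 109^2048=66, 109^4096=651, 109^8192=196, 109^16384=131, 109^32768=1106, 109^65536=586, 109^131072=66, 109^262144=651, 109^524288=196; 109^744808 = 109^8 * 109^32 * 109^64 * 109^256 * 109^1024 * 109^2048 * 109^4096 * 109^16384 * 109^65536 * 109^131072 * 109^524288 = 131 (mod 1235); answer 131
Part 2: A1 = 131; c = 7; cross terms: (11*27 - 9*-4)=333, (9*7 - -34*27)=981, (-34*-4 - 11*7)=59; twice the area = |1373| = 1373; area = 1373/2; boundary points = 1 + 1 + 1 = 3; strictly interior points = area - boundary/2 + 1 = 686; answer 686
Part 3: A2 = 686; m = 5; total draws C(8,2) = 28; favorable C(3,1)*C(5,1) = 15; P = 15/28; answer 15/28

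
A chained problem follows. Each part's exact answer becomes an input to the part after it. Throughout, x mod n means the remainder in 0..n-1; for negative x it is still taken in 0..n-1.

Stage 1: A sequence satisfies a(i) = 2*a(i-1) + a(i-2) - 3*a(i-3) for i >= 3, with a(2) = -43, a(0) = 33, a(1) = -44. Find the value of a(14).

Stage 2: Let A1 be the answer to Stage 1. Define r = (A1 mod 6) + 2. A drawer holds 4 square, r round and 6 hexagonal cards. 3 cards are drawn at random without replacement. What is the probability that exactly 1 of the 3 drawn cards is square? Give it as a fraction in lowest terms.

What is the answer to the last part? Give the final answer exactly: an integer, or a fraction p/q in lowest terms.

Stage 1: a(3) = 2*(-43) + 1*(-44) - 3*(33) = -229; iterating: a(3)=-229, a(4)=-369, a(5)=-838, a(6)=-1358, a(7)=-2447, a(8)=-3738, a(9)=-5849, a(10)=-8095, a(11)=-10825, a(12)=-12198, a(13)=-10936, a(14)=-1595; answer -1595
Stage 2: A1 = -1595; r = 3; total draws C(13,3) = 286; favorable C(4,1)*C(9,2) = 144; P = 72/143; answer 72/143

72/143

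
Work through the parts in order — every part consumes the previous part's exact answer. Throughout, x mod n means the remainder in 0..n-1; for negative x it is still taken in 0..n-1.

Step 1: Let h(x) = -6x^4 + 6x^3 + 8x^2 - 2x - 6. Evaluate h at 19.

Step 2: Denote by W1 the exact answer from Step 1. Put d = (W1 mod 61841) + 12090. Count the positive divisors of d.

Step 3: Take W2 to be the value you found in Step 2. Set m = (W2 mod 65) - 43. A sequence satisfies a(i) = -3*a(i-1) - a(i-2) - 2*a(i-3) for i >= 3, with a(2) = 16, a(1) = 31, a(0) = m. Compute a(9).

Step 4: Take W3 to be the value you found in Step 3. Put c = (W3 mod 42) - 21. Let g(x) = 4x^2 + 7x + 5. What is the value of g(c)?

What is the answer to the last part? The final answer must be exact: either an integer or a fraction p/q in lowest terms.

1141

Step 1: -6*(19)^4 + 6*(19)^3 + 8*(19)^2 - 2*(19)^1 - 6 = (-781926) + (41154) + (2888) + (-38) + (-6) = -737928; answer -737928
Step 2: W1 = -737928; d = 16254; 16254 = 2 * 3^3 * 7 * 43; number of divisors = (1+1) * (3+1) * (1+1) * (1+1) = 32; answer 32
Step 3: W2 = 32; m = -11; a(3) = -3*(16) - 1*(31) - 2*(-11) = -57; iterating: a(3)=-57, a(4)=93, a(5)=-254, a(6)=783, a(7)=-2281, a(8)=6568, a(9)=-18989; answer -18989
Step 4: W3 = -18989; c = 16; 4*(16)^2 + 7*(16)^1 + 5 = (1024) + (112) + (5) = 1141; answer 1141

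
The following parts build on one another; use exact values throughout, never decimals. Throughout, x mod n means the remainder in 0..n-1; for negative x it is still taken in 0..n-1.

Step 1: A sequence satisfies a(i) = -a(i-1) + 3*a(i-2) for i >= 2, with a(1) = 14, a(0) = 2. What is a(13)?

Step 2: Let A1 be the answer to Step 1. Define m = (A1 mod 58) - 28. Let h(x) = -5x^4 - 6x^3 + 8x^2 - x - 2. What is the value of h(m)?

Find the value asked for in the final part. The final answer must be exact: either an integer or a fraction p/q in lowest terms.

Step 1: a(2) = -1*(14) + 3*(2) = -8; iterating: a(2)=-8, a(3)=50, a(4)=-74, a(5)=224, a(6)=-446, a(7)=1118, a(8)=-2456, a(9)=5810, a(10)=-13178, a(11)=30608, a(12)=-70142, a(13)=161966; answer 161966
Step 2: A1 = 161966; m = 2; -5*(2)^4 - 6*(2)^3 + 8*(2)^2 - 1*(2)^1 - 2 = (-80) + (-48) + (32) + (-2) + (-2) = -100; answer -100

-100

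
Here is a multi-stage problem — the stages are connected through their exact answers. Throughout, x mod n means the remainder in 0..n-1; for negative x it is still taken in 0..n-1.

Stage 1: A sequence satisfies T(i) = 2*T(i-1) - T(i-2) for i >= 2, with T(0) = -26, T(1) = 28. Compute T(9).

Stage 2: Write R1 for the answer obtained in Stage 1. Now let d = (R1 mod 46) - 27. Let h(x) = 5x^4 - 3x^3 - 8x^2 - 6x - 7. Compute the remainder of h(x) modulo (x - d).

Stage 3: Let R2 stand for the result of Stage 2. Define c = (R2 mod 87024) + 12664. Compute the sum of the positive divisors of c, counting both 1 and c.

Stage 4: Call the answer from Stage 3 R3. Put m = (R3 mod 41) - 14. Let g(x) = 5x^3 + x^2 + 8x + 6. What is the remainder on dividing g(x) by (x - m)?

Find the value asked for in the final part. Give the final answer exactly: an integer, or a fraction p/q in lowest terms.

Stage 1: T(2) = 2*(28) - 1*(-26) = 82; iterating: T(2)=82, T(3)=136, T(4)=190, T(5)=244, T(6)=298, T(7)=352, T(8)=406, T(9)=460; answer 460
Stage 2: R1 = 460; d = -27; remainder = value at the root: 5*(-27)^4 - 3*(-27)^3 - 8*(-27)^2 - 6*(-27)^1 - 7 = (2657205) + (59049) + (-5832) + (162) + (-7) = 2710577; answer 2710577
Stage 3: R2 = 2710577; c = 25497; 25497 = 3^2 * 2833; sigma = (1 + 3 + 9) * (1 + 2833) = 13 * 2834 = 36842; answer 36842
Stage 4: R3 = 36842; m = 10; remainder = value at the root: 5*(10)^3 + 1*(10)^2 + 8*(10)^1 + 6 = (5000) + (100) + (80) + (6) = 5186; answer 5186

5186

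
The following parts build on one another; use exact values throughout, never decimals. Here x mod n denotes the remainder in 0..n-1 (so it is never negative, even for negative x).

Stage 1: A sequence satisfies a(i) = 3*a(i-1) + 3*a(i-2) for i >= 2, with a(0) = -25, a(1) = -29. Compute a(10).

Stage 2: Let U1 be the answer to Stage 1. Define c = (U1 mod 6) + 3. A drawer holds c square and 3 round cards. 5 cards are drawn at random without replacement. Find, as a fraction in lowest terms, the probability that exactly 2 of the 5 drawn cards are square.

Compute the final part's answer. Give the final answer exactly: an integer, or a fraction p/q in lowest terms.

Stage 1: a(2) = 3*(-29) + 3*(-25) = -162; iterating: a(2)=-162, a(3)=-573, a(4)=-2205, a(5)=-8334, a(6)=-31617, a(7)=-119853, a(8)=-454410, a(9)=-1722789, a(10)=-6531597; answer -6531597
Stage 2: U1 = -6531597; c = 6; total draws C(9,5) = 126; favorable C(6,2)*C(3,3) = 15; P = 5/42; answer 5/42

5/42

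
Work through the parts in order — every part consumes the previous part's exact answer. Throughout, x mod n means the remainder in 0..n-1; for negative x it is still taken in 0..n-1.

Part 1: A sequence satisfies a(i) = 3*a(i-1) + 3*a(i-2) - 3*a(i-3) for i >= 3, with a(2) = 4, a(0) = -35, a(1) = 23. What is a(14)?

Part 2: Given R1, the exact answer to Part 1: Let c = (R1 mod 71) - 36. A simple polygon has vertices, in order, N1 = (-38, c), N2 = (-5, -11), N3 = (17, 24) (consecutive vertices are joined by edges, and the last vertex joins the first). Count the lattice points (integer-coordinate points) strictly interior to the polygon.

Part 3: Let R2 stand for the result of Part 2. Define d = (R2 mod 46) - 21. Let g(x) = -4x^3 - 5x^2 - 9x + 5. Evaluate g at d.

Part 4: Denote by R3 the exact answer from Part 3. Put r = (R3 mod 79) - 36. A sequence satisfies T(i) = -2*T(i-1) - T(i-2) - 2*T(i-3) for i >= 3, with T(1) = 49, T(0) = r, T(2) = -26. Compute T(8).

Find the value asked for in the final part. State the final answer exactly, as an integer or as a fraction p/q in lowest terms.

Part 1: a(3) = 3*(4) + 3*(23) - 3*(-35) = 186; iterating: a(3)=186, a(4)=501, a(5)=2049, a(6)=7092, a(7)=25920, a(8)=92889, a(9)=335151, a(10)=1206360, a(11)=4345866, a(12)=15651225, a(13)=56372193, a(14)=203032656; answer 203032656
Part 2: R1 = 203032656; c = 26; cross terms: (-38*-11 - -5*26)=548, (-5*24 - 17*-11)=67, (17*26 - -38*24)=1354; twice the area = |1969| = 1969; area = 1969/2; boundary points = 1 + 1 + 1 = 3; strictly interior points = area - boundary/2 + 1 = 984; answer 984
Part 3: R2 = 984; d = -3; -4*(-3)^3 - 5*(-3)^2 - 9*(-3)^1 + 5 = (108) + (-45) + (27) + (5) = 95; answer 95
Part 4: R3 = 95; r = -20; T(3) = -2*(-26) - 1*(49) - 2*(-20) = 43; iterating: T(3)=43, T(4)=-158, T(5)=325, T(6)=-578, T(7)=1147, T(8)=-2366; answer -2366

-2366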